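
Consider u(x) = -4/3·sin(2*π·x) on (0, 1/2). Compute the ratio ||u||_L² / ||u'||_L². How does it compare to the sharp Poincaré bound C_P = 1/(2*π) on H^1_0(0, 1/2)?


||u||_L² / ||u'||_L² = 1/(2*π) = C_P.

u(x) = -4/3·sin(2*π·x), so u'(x) = -8*π*cos(2*π*x)/3.
Writing u(x) = A·sin(kπx/L) with A = -4/3 and k = 1, use ∫_0^L sin²(kπx/L) dx = L/2 and ∫_0^L cos²(kπx/L) dx = L/2.
u² = 16/9·sin²(2*π·x) and (u')² = 64*π^2/9·cos²(2*π·x), and each of sin², cos² integrates to L/2 = 1/4 over (0, 1/2).
∫_0^1/2 u² dx = 4/9, so ||u||_L² = 2/3.
∫_0^1/2 (u')² dx = 16*π^2/9, so ||u'||_L² = 4*π/3.
Ratio ||u||_L² / ||u'||_L² = 1/(2*π).
Sharp Poincaré constant on H^1_0(0, 1/2) is C_P = L/π = 1/(2*π), achieved by sin(2*π·x).
This is the k = 1 eigenfunction (up to amplitude), so the ratio equals the sharp Poincaré constant exactly.


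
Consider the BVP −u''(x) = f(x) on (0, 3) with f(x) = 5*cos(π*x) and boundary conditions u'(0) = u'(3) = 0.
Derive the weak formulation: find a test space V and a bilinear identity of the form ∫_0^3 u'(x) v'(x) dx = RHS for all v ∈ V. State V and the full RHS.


V = H^1(0, 3) (no boundary constraint on v; u is determined up to an additive constant); weak form: ∫_0^3 u'v' dx = ∫_0^3 (5*cos(π*x)) v dx for all v ∈ V.

Multiply both sides by a test function v and integrate from 0 to 3:
  ∫_0^3 −u''(x) v(x) dx = ∫_0^3 f(x) v(x) dx.
Integrate the LHS by parts once:
  ∫_0^3 −u'' v dx = −[u'(x) v(x)]_0^3 + ∫_0^3 u'(x) v'(x) dx.
Thus ∫_0^3 u'(x) v'(x) dx = ∫_0^3 f(x) v(x) dx + [u'(x) v(x)]_0^3.
Choose V so that boundary terms are either known or forced to vanish.
u has homogeneous Neumann: u'(0) = u'(3) = 0. So [u' v]_0^3 = 0·v(3) − 0·v(0) = 0 for any v; take V = H^1(0, 3).
Weak formulation: find u (satisfying any essential BC) such that ∫_0^3 u'(x) v'(x) dx = ∫_0^3 f v dx for all v ∈ V (homogeneous Neumann, so boundary terms vanish).
Substituting f(x) = 5*cos(π*x), the right-hand side is ∫_0^3 (5*cos(π*x)) v dx.
Compatibility check (pure Neumann): taking v ≡ 1 ∈ V gives 0 = ∫_0^3 f dx + (0) − (0), i.e. ∫_0^3 f dx must equal u'(0) − u'(3) = 0. Indeed ∫_0^3 (5*cos(π*x)) dx = 0, so the data are compatible. The solution is then unique only up to an additive constant (fix it e.g. by requiring ∫_0^3 u dx = 0).


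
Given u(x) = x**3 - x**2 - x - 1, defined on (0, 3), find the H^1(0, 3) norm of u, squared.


||u||_{H^1}^2 = 9003/35

The H^1 norm (squared) on an interval (0, L) is
  ||u||_{H^1}^2 = ∫_0^L u(x)^2 dx + ∫_0^L u'(x)^2 dx.
Compute u'(x) = 3*x**2 - 2*x - 1.
Then u(x)^2 = x**6 - 2*x**5 - x**4 + 3*x**2 + 2*x + 1 and u'(x)^2 = 9*x**4 - 12*x**3 - 2*x**2 + 4*x + 1.
Integrate each monomial from 0 to 3 using ∫_0^3 c·x^n dx = c·3^(n+1)/(n+1):
  ∫_0^3 u(x)^2 dx = ∫_0^3 (x^6 - 2*x^5 - x^4 + 3*x^2 + 2*x + 1) dx. Term by term:
    ∫_0^3 x^6 dx = 2187/7;  ∫_0^3 -2*x^5 dx = -243;  ∫_0^3 -x^4 dx = -243/5;
    ∫_0^3 3*x^2 dx = 27;  ∫_0^3 2*x dx = 9;  ∫_0^3 1 dx = 3.
  Sum: 2187/7 − 243 − 243/5 + 27 + 9 + 3 = 2094/35.
  ∫_0^3 u'(x)^2 dx = ∫_0^3 (9*x^4 - 12*x^3 - 2*x^2 + 4*x + 1) dx. Term by term:
    ∫_0^3 9*x^4 dx = 2187/5;  ∫_0^3 -12*x^3 dx = -243;  ∫_0^3 -2*x^2 dx = -18;
    ∫_0^3 4*x dx = 18;  ∫_0^3 1 dx = 3.
  Sum: 2187/5 − 243 − 18 + 18 + 3 = 987/5.
Adding: ||u||_{H^1}^2 = 2094/35 + 987/5 = 9003/35.


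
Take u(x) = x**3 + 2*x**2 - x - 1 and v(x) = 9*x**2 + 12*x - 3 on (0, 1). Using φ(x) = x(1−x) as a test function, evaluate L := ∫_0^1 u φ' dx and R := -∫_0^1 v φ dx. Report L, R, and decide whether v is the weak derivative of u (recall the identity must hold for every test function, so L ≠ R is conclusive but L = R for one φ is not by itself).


LHS = -19/60, RHS = -19/20. No, v is not the weak derivative of u.

u(x) = x**3 + 2*x**2 - x - 1, classical derivative u'(x) = 3*x**2 + 4*x - 1.
φ(x) = x(1−x), so φ'(x) = 1 - 2*x.
Note φ(0) = φ(1) = 0, so the boundary term u·φ vanishes.
LHS = ∫_0^1 u(x) φ'(x) dx = ∫_0^1 (-2*x^4 - 3*x^3 + 4*x^2 + x - 1) dx. Term by term:
  ∫_0^1 -2*x^4 dx = -2/5;  ∫_0^1 -3*x^3 dx = -3/4;  ∫_0^1 4*x^2 dx = 4/3;
  ∫_0^1 x dx = 1/2;  ∫_0^1 -1 dx = -1.
Sum: -2/5 − 3/4 + 4/3 + 1/2 − 1 = -19/60.
So LHS = -19/60.
∫_0^1 v(x) φ(x) dx = ∫_0^1 (-9*x^4 - 3*x^3 + 15*x^2 - 3*x) dx. Term by term:
  ∫_0^1 -9*x^4 dx = -9/5;  ∫_0^1 -3*x^3 dx = -3/4;  ∫_0^1 15*x^2 dx = 5;
  ∫_0^1 -3*x dx = -3/2.
Sum: -9/5 − 3/4 + 5 − 3/2 = 19/20.
So RHS = -∫_0^1 v(x) φ(x) dx = -19/20.
LHS − RHS = 19/30 ≠ 0, so the identity fails.
(For a valid weak derivative the identity must hold for EVERY test function, in particular this one. The failure shows v is NOT the weak derivative of u.)
Correct weak derivative would be u'(x) = 3*x**2 + 4*x - 1.


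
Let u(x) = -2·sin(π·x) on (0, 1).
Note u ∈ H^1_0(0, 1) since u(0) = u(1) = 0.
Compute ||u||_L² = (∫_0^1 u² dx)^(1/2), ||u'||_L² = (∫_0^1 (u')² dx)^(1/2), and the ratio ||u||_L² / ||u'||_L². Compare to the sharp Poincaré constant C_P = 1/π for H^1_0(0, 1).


||u||_L² / ||u'||_L² = 1/π = C_P.

u(x) = -2·sin(π·x), so u'(x) = -2*π*cos(π*x).
Writing u(x) = A·sin(kπx/L) with A = -2 and k = 1, use ∫_0^L sin²(kπx/L) dx = L/2 and ∫_0^L cos²(kπx/L) dx = L/2.
u² = 4·sin²(π·x) and (u')² = 4*π^2·cos²(π·x), and each of sin², cos² integrates to L/2 = 1/2 over (0, 1).
∫_0^1 u² dx = 2, so ||u||_L² = sqrt(2).
∫_0^1 (u')² dx = 2*π^2, so ||u'||_L² = sqrt(2)*π.
Ratio ||u||_L² / ||u'||_L² = 1/π.
Sharp Poincaré constant on H^1_0(0, 1) is C_P = L/π = 1/π, achieved by sin(π·x).
This is the k = 1 eigenfunction (up to amplitude), so the ratio equals the sharp Poincaré constant exactly.


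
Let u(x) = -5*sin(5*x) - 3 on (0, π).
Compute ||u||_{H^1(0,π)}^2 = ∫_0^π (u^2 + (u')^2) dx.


||u||_{H^1(0,π)}^2 = 12 + 334*π

u'(x) = -25*cos(5*x).
Expand u² and (u')² and integrate term by term on (0, π), using: for integers n ≥ 1, ∫_0^π sin²(nx) dx = ∫_0^π cos²(nx) dx = π/2; for n ≠ n', ∫_0^π sin(nx)sin(n'x) dx = ∫_0^π cos(nx)cos(n'x) dx = 0; and by product-to-sum, ∫_0^π sin(nx)cos(n'x) dx = ½∫_0^π [sin((n+n')x) + sin((n−n')x)] dx, which is 0 when n+n' is even and 2n/(n²−n'²) when n+n' is odd (it need not vanish on (0, π)). For the constant mode: ∫_0^π 1 dx = π, ∫_0^π cos(nx) dx = 0, ∫_0^π sin(nx) dx = (1−(−1)^n)/n.
  u² squared terms: (-3)²·∫1 dx = 9·π = 9*π;  (-5)²·∫sin(5x)² dx = 25·π/2 = 25*π/2.
  u² cross terms: 2·(-3)·(-5)·∫1·sin(5x) dx = 30·(2/5) = 12.
  So ∫_0^π u² dx = 9*π + 25*π/2 + 12 = 12 + 43*π/2.
  (u')² squared terms: (-25)²·∫cos(5x)² dx = 625·π/2 = 625*π/2.
  So ∫_0^π (u')² dx = 625*π/2.
||u||_{H^1}^2 = (12 + 43*π/2) + (625*π/2) = 12 + 334*π.


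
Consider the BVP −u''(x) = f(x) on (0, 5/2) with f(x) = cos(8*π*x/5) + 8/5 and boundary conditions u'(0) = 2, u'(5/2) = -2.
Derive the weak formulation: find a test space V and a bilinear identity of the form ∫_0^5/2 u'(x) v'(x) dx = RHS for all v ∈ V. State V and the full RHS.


V = H^1(0, 5/2) (v unrestricted at boundary; u is determined up to an additive constant); weak form: ∫_0^5/2 u'v' dx = ∫_0^5/2 (cos(8*π*x/5) + 8/5) v dx − 2·v(5/2) − 2·v(0) for all v ∈ V.

Multiply both sides by a test function v and integrate from 0 to 5/2:
  ∫_0^5/2 −u''(x) v(x) dx = ∫_0^5/2 f(x) v(x) dx.
Integrate the LHS by parts once:
  ∫_0^5/2 −u'' v dx = −[u'(x) v(x)]_0^5/2 + ∫_0^5/2 u'(x) v'(x) dx.
Thus ∫_0^5/2 u'(x) v'(x) dx = ∫_0^5/2 f(x) v(x) dx + [u'(x) v(x)]_0^5/2.
Choose V so that boundary terms are either known or forced to vanish.
u has inhomogeneous Neumann u'(0) = 2, u'(5/2) = -2. [u' v]_0^5/2 = (-2)·v(5/2) − (2)·v(0) = − 2·v(5/2) − 2·v(0). Take V = H^1(0, 5/2); boundary term becomes part of RHS.
Weak formulation: find u (satisfying any essential BC) such that ∫_0^5/2 u'(x) v'(x) dx = ∫_0^5/2 f v dx − 2·v(5/2) − 2·v(0) for all v ∈ V (Neumann data are natural BCs: they enter the RHS as boundary terms).
Substituting f(x) = cos(8*π*x/5) + 8/5, the right-hand side is ∫_0^5/2 (cos(8*π*x/5) + 8/5) v dx − 2·v(5/2) − 2·v(0).
Compatibility check (pure Neumann): taking v ≡ 1 ∈ V gives 0 = ∫_0^5/2 f dx + (-2) − (2), i.e. ∫_0^5/2 f dx must equal u'(0) − u'(5/2) = 4. Indeed ∫_0^5/2 (cos(8*π*x/5) + 8/5) dx = 4, so the data are compatible. The solution is then unique only up to an additive constant (fix it e.g. by requiring ∫_0^5/2 u dx = 0).


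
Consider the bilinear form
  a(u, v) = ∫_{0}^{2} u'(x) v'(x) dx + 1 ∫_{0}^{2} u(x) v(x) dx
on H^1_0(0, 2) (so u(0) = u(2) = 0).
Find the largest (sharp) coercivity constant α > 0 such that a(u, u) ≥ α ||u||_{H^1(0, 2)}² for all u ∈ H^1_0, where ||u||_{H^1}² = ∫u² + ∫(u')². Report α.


α = 1

Coercivity of a(·,·) on H^1_0(0, 2) means a(u, u) ≥ α ||u||_{H^1}² for every u ∈ H^1_0.
The interval has length L = 2, and Poincaré/coercivity depend only on L. Here a(u, u) = ∫(u')² + (1)·∫u².
Here c = 1 ≥ 1, so a(u,u) = ∫(u')² + c∫u² ≥ ∫(u')² + ∫u² = ||u||_{H^1}², i.e. α = 1 works. No larger α is possible: a(u,u) ≥ α||u||_{H^1}² means (1−α)∫(u')² ≥ (α−c)∫u², and for the modes u_n = sin(nπ(x−x₀)/L) (x₀ the left endpoint) one has ∫u_n²/∫(u_n')² = (L/(nπ))² → 0, so a(u_n,u_n)/||u_n||_{H^1}² → 1. Hence the optimal constant is α = 1.
Therefore α = 1.


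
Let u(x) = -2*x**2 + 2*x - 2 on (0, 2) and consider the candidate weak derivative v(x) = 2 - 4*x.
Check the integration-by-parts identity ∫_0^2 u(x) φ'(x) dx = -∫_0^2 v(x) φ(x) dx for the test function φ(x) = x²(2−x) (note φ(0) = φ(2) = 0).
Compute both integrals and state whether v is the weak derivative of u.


LHS = 56/15, RHS = 56/15. Yes, v = u' weakly.

u(x) = -2*x**2 + 2*x - 2, classical derivative u'(x) = 2 - 4*x.
φ(x) = x²(2−x), so φ'(x) = x*(4 - 3*x).
Note φ(0) = φ(2) = 0, so the boundary term u·φ vanishes.
LHS = ∫_0^2 u(x) φ'(x) dx = ∫_0^2 (6*x^4 - 14*x^3 + 14*x^2 - 8*x) dx. Term by term:
  ∫_0^2 6*x^4 dx = 192/5;  ∫_0^2 -14*x^3 dx = -56;  ∫_0^2 14*x^2 dx = 112/3;
  ∫_0^2 -8*x dx = -16.
Sum: 192/5 − 56 + 112/3 − 16 = 56/15.
So LHS = 56/15.
∫_0^2 v(x) φ(x) dx = ∫_0^2 (4*x^4 - 10*x^3 + 4*x^2) dx. Term by term:
  ∫_0^2 4*x^4 dx = 128/5;  ∫_0^2 -10*x^3 dx = -40;  ∫_0^2 4*x^2 dx = 32/3.
Sum: 128/5 − 40 + 32/3 = -56/15.
So RHS = -∫_0^2 v(x) φ(x) dx = 56/15.
LHS = RHS, so the identity holds for this test φ.
Moreover u is smooth here and v(x) = u'(x) = 2 - 4*x pointwise, so the identity holds for every test function. Hence v is the weak derivative of u.


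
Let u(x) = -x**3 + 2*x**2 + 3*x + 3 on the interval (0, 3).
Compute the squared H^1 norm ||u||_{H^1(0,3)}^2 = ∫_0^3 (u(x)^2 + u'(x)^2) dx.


||u||_{H^1}^2 = 15129/70

The H^1 norm (squared) on an interval (0, L) is
  ||u||_{H^1}^2 = ∫_0^L u(x)^2 dx + ∫_0^L u'(x)^2 dx.
Compute u'(x) = -3*x**2 + 4*x + 3.
Then u(x)^2 = x**6 - 4*x**5 - 2*x**4 + 6*x**3 + 21*x**2 + 18*x + 9 and u'(x)^2 = 9*x**4 - 24*x**3 - 2*x**2 + 24*x + 9.
Integrate each monomial from 0 to 3 using ∫_0^3 c·x^n dx = c·3^(n+1)/(n+1):
  ∫_0^3 u(x)^2 dx = ∫_0^3 (x^6 - 4*x^5 - 2*x^4 + 6*x^3 + 21*x^2 + 18*x + 9) dx. Term by term:
    ∫_0^3 x^6 dx = 2187/7;  ∫_0^3 -4*x^5 dx = -486;  ∫_0^3 -2*x^4 dx = -486/5;
    ∫_0^3 6*x^3 dx = 243/2;  ∫_0^3 21*x^2 dx = 189;  ∫_0^3 18*x dx = 81;
    ∫_0^3 9 dx = 27.
  Sum: 2187/7 − 486 − 486/5 + 243/2 + 189 + 81 + 27 = 10341/70.
  ∫_0^3 u'(x)^2 dx = ∫_0^3 (9*x^4 - 24*x^3 - 2*x^2 + 24*x + 9) dx. Term by term:
    ∫_0^3 9*x^4 dx = 2187/5;  ∫_0^3 -24*x^3 dx = -486;  ∫_0^3 -2*x^2 dx = -18;
    ∫_0^3 24*x dx = 108;  ∫_0^3 9 dx = 27.
  Sum: 2187/5 − 486 − 18 + 108 + 27 = 342/5.
Adding: ||u||_{H^1}^2 = 10341/70 + 342/5 = 15129/70.


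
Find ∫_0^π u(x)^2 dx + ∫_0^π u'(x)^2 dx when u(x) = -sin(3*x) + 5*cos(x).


||u||_{H^1(0,π)}^2 = 30*π

u'(x) = -5*sin(x) - 3*cos(3*x).
Expand u² and (u')² and integrate term by term on (0, π), using: for integers n ≥ 1, ∫_0^π sin²(nx) dx = ∫_0^π cos²(nx) dx = π/2; for n ≠ n', ∫_0^π sin(nx)sin(n'x) dx = ∫_0^π cos(nx)cos(n'x) dx = 0; and by product-to-sum, ∫_0^π sin(nx)cos(n'x) dx = ½∫_0^π [sin((n+n')x) + sin((n−n')x)] dx, which is 0 when n+n' is even and 2n/(n²−n'²) when n+n' is odd (it need not vanish on (0, π)).
  u² squared terms: (-1)²·∫sin(3x)² dx = 1·π/2 = π/2;  (5)²·∫cos(x)² dx = 25·π/2 = 25*π/2.
  u² cross terms: 2·(-1)·(5)·∫sin(3x)·cos(x) dx = -10·(0) = 0.
  So ∫_0^π u² dx = π/2 + 25*π/2 + 0 = 13*π.
  (u')² squared terms: (-5)²·∫sin(x)² dx = 25·π/2 = 25*π/2;  (-3)²·∫cos(3x)² dx = 9·π/2 = 9*π/2.
  (u')² cross terms: 2·(-5)·(-3)·∫sin(x)·cos(3x) dx = 30·(0) = 0.
  So ∫_0^π (u')² dx = 25*π/2 + 9*π/2 + 0 = 17*π.
||u||_{H^1}^2 = (13*π) + (17*π) = 30*π.


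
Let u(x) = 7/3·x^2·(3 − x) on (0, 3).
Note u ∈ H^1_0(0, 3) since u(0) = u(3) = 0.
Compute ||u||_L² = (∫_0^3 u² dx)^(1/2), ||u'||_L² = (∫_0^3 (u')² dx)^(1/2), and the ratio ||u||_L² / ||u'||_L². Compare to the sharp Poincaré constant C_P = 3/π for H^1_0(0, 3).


||u||_L² / ||u'||_L² = 3*sqrt(14)/14 < C_P = 3/π.

u(x) = 7/3·x^2·(3 − x), so u'(x) = 7*x*(2 - x).
u(x) = 7/3·x^2·(3 − x) vanishes at x = 0 and x = 3, so u ∈ H^1_0(0, 3). Differentiate via the product rule and integrate the resulting polynomials term by term.
  ∫_0^3 u² dx = ∫_0^3 (49*x^6/9 - 98*x^5/3 + 49*x^4) dx. Term by term:
    ∫_0^3 49*x^6/9 dx = 1701;  ∫_0^3 -98*x^5/3 dx = -3969;  ∫_0^3 49*x^4 dx = 11907/5.
  Sum: 1701 − 3969 + 11907/5 = 567/5.
  ∫_0^3 (u')² dx = ∫_0^3 (49*x^4 - 196*x^3 + 196*x^2) dx. Term by term:
    ∫_0^3 49*x^4 dx = 11907/5;  ∫_0^3 -196*x^3 dx = -3969;  ∫_0^3 196*x^2 dx = 1764.
  Sum: 11907/5 − 3969 + 1764 = 882/5.
∫_0^3 u² dx = 567/5, so ||u||_L² = 9*sqrt(35)/5.
∫_0^3 (u')² dx = 882/5, so ||u'||_L² = 21*sqrt(10)/5.
Ratio ||u||_L² / ||u'||_L² = 3*sqrt(14)/14.
Sharp Poincaré constant on H^1_0(0, 3) is C_P = L/π = 3/π, achieved by sin(π/3·x).
A polynomial bump cannot attain the sharp Poincaré constant (only the first sine eigenfunction does), so the ratio is strictly less than C_P, consistent with ||u||_L² ≤ C_P ||u'||_L².


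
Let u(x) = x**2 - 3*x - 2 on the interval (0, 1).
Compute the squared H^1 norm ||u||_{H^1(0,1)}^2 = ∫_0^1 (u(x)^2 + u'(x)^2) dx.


||u||_{H^1}^2 = 147/10

The H^1 norm (squared) on an interval (0, L) is
  ||u||_{H^1}^2 = ∫_0^L u(x)^2 dx + ∫_0^L u'(x)^2 dx.
Compute u'(x) = 2*x - 3.
Then u(x)^2 = x**4 - 6*x**3 + 5*x**2 + 12*x + 4 and u'(x)^2 = 4*x**2 - 12*x + 9.
Integrate each monomial from 0 to 1 using ∫_0^1 c·x^n dx = c·1^(n+1)/(n+1):
  ∫_0^1 u(x)^2 dx = ∫_0^1 (x^4 - 6*x^3 + 5*x^2 + 12*x + 4) dx. Term by term:
    ∫_0^1 x^4 dx = 1/5;  ∫_0^1 -6*x^3 dx = -3/2;  ∫_0^1 5*x^2 dx = 5/3;
    ∫_0^1 12*x dx = 6;  ∫_0^1 4 dx = 4.
  Sum: 1/5 − 3/2 + 5/3 + 6 + 4 = 311/30.
  ∫_0^1 u'(x)^2 dx = ∫_0^1 (4*x^2 - 12*x + 9) dx. Term by term:
    ∫_0^1 4*x^2 dx = 4/3;  ∫_0^1 -12*x dx = -6;  ∫_0^1 9 dx = 9.
  Sum: 4/3 − 6 + 9 = 13/3.
Adding: ||u||_{H^1}^2 = 311/30 + 13/3 = 147/10.


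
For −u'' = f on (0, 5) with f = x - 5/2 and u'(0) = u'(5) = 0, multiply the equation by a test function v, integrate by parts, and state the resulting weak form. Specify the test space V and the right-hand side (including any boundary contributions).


V = H^1(0, 5) (no boundary constraint on v; u is determined up to an additive constant); weak form: ∫_0^5 u'v' dx = ∫_0^5 (x - 5/2) v dx for all v ∈ V.

Multiply both sides by a test function v and integrate from 0 to 5:
  ∫_0^5 −u''(x) v(x) dx = ∫_0^5 f(x) v(x) dx.
Integrate the LHS by parts once:
  ∫_0^5 −u'' v dx = −[u'(x) v(x)]_0^5 + ∫_0^5 u'(x) v'(x) dx.
Thus ∫_0^5 u'(x) v'(x) dx = ∫_0^5 f(x) v(x) dx + [u'(x) v(x)]_0^5.
Choose V so that boundary terms are either known or forced to vanish.
u has homogeneous Neumann: u'(0) = u'(5) = 0. So [u' v]_0^5 = 0·v(5) − 0·v(0) = 0 for any v; take V = H^1(0, 5).
Weak formulation: find u (satisfying any essential BC) such that ∫_0^5 u'(x) v'(x) dx = ∫_0^5 f v dx for all v ∈ V (homogeneous Neumann, so boundary terms vanish).
Substituting f(x) = x - 5/2, the right-hand side is ∫_0^5 (x - 5/2) v dx.
Compatibility check (pure Neumann): taking v ≡ 1 ∈ V gives 0 = ∫_0^5 f dx + (0) − (0), i.e. ∫_0^5 f dx must equal u'(0) − u'(5) = 0. Indeed ∫_0^5 (x - 5/2) dx = 0, so the data are compatible. The solution is then unique only up to an additive constant (fix it e.g. by requiring ∫_0^5 u dx = 0).


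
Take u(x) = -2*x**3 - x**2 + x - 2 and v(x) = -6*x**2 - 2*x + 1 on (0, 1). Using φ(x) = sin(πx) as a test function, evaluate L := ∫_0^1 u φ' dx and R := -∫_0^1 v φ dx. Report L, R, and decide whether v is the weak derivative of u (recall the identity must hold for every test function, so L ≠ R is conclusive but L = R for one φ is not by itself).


LHS = -24/π^3 + 6/π, RHS = -24/π^3 + 6/π. Yes, v = u' weakly.

u(x) = -2*x**3 - x**2 + x - 2, classical derivative u'(x) = -6*x**2 - 2*x + 1.
φ(x) = sin(πx), so φ'(x) = π*cos(π*x).
Note φ(0) = φ(1) = 0, so the boundary term u·φ vanishes.
LHS = ∫_0^1 u(x) φ'(x) dx = ∫_0^1 (-2*π*x^3*cos(π*x) - π*x^2*cos(π*x) + π*x*cos(π*x) - 2*π*cos(π*x)) dx. Term by term:
  ∫_0^1 -2*π*cos(π*x) dx = 0;  ∫_0^1 π*x*cos(π*x) dx = -2/π;  ∫_0^1 -π*x^2*cos(π*x) dx = 2/π;
  ∫_0^1 -2*π*x^3*cos(π*x) dx = -24/π^3 + 6/π.
Sum: 0 − 2/π + 2/π + -24/π^3 + 6/π = -24/π^3 + 6/π.
So LHS = -24/π^3 + 6/π.
∫_0^1 v(x) φ(x) dx = ∫_0^1 (-6*x^2*sin(π*x) - 2*x*sin(π*x) + sin(π*x)) dx. Term by term:
  ∫_0^1 -6*x^2*sin(π*x) dx = -6/π + 24/π^3;  ∫_0^1 -2*x*sin(π*x) dx = -2/π;  ∫_0^1 sin(π*x) dx = 2/π.
Sum: -6/π + 24/π^3 − 2/π + 2/π = -6/π + 24/π^3.
So RHS = -∫_0^1 v(x) φ(x) dx = -24/π^3 + 6/π.
LHS = RHS, so the identity holds for this test φ.
Moreover u is smooth here and v(x) = u'(x) = -6*x**2 - 2*x + 1 pointwise, so the identity holds for every test function. Hence v is the weak derivative of u.


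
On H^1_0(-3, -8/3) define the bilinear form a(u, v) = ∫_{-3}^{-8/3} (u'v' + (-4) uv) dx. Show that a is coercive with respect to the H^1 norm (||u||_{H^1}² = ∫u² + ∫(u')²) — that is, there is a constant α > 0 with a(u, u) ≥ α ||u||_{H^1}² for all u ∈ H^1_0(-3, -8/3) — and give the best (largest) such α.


α = (-4 + 9*π^2)/(1 + 9*π^2)

Coercivity of a(·,·) on H^1_0(-3, -8/3) means a(u, u) ≥ α ||u||_{H^1}² for every u ∈ H^1_0.
The interval has length L = 1/3, and Poincaré/coercivity depend only on L. Here a(u, u) = ∫(u')² + (-4)·∫u².
Here c = -4 < 0 with |c| < (π/L)² = 9*π^2, so coercivity still holds. The condition a(u,u) ≥ α||u||_{H^1}² reads (1−α)∫(u')² ≥ (α−c)∫u². Any admissible α is ≤ 1 (rapidly oscillating u have ∫u²/∫(u')² → 0), and α = 1 would force 0 ≥ (1−c)∫u², impossible since c < 1; so 1−α > 0. By the sharp Poincaré inequality on H^1_0 of an interval of length L, ∫(u')² ≥ (π/L)²∫u² with equality for the first sine mode sin(π(x−x₀)/L) (x₀ the left endpoint), so the inequality holds for all u iff (1−α)(π/L)² ≥ α − c, i.e. α ≤ ((π/L)² + c)/((π/L)² + 1) = (1 + c(L/π)²)/(1 + (L/π)²). (Direct route, valid since c ≤ 0: Poincaré gives c∫u² ≥ c(L/π)²∫(u')², so a(u,u) ≥ (1 + c(L/π)²)∫(u')², while ||u||_{H^1}² ≤ (1 + (L/π)²)∫(u')²; dividing yields the same α.) With (π/L)² = 9*π^2 and c = -4, the largest admissible constant is α = ((π/L)² + c)/((π/L)² + 1).
Simplifying, α = (-4 + 9*π^2)/(1 + 9*π^2).


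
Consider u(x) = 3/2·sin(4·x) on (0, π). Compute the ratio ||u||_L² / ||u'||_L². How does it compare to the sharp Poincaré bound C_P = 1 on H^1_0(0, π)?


||u||_L² / ||u'||_L² = 1/4 < C_P = 1.

u(x) = 3/2·sin(4·x), so u'(x) = 6*cos(4*x).
Writing u(x) = A·sin(kπx/L) with A = 3/2 and k = 4, use ∫_0^L sin²(kπx/L) dx = L/2 and ∫_0^L cos²(kπx/L) dx = L/2.
u² = 9/4·sin²(4·x) and (u')² = 36·cos²(4·x), and each of sin², cos² integrates to L/2 = π/2 over (0, π).
∫_0^π u² dx = 9*π/8, so ||u||_L² = 3*sqrt(2)*sqrt(π)/4.
∫_0^π (u')² dx = 18*π, so ||u'||_L² = 3*sqrt(2)*sqrt(π).
Ratio ||u||_L² / ||u'||_L² = 1/4.
Sharp Poincaré constant on H^1_0(0, π) is C_P = L/π = 1, achieved by sin(x).
This is the k = 4 harmonic; the ratio L/(kπ) is strictly less than C_P = L/π, consistent with the sharp inequality ||u||_L² ≤ C_P ||u'||_L².


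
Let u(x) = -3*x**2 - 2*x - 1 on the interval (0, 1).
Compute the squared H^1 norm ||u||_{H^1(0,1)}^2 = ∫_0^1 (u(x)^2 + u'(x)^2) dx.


||u||_{H^1}^2 = 587/15

The H^1 norm (squared) on an interval (0, L) is
  ||u||_{H^1}^2 = ∫_0^L u(x)^2 dx + ∫_0^L u'(x)^2 dx.
Compute u'(x) = -6*x - 2.
Then u(x)^2 = 9*x**4 + 12*x**3 + 10*x**2 + 4*x + 1 and u'(x)^2 = 36*x**2 + 24*x + 4.
Integrate each monomial from 0 to 1 using ∫_0^1 c·x^n dx = c·1^(n+1)/(n+1):
  ∫_0^1 u(x)^2 dx = ∫_0^1 (9*x^4 + 12*x^3 + 10*x^2 + 4*x + 1) dx. Term by term:
    ∫_0^1 9*x^4 dx = 9/5;  ∫_0^1 12*x^3 dx = 3;  ∫_0^1 10*x^2 dx = 10/3;
    ∫_0^1 4*x dx = 2;  ∫_0^1 1 dx = 1.
  Sum: 9/5 + 3 + 10/3 + 2 + 1 = 167/15.
  ∫_0^1 u'(x)^2 dx = ∫_0^1 (36*x^2 + 24*x + 4) dx. Term by term:
    ∫_0^1 36*x^2 dx = 12;  ∫_0^1 24*x dx = 12;  ∫_0^1 4 dx = 4.
  Sum: 12 + 12 + 4 = 28.
Adding: ||u||_{H^1}^2 = 167/15 + 28 = 587/15.


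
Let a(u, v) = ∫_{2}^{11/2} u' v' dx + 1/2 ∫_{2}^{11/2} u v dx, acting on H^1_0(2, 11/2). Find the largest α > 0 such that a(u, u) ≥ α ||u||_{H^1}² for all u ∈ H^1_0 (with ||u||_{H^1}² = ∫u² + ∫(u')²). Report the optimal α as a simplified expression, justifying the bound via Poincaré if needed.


α = (49 + 8*π^2)/(2*(4*π^2 + 49))

Coercivity of a(·,·) on H^1_0(2, 11/2) means a(u, u) ≥ α ||u||_{H^1}² for every u ∈ H^1_0.
The interval has length L = 7/2, and Poincaré/coercivity depend only on L. Here a(u, u) = ∫(u')² + (1/2)·∫u².
Here 0 < c = 1/2 < 1. The condition a(u,u) ≥ α||u||_{H^1}² reads (1−α)∫(u')² ≥ (α−c)∫u². Any admissible α is ≤ 1 (rapidly oscillating u have ∫u²/∫(u')² → 0), and α = 1 would force 0 ≥ (1−c)∫u², impossible since c < 1; so 1−α > 0. By the sharp Poincaré inequality on H^1_0 of an interval of length L, ∫(u')² ≥ (π/L)²∫u² with equality for the first sine mode sin(π(x−x₀)/L) (x₀ the left endpoint), so the inequality holds for all u iff (1−α)(π/L)² ≥ α − c, i.e. α ≤ ((π/L)² + c)/((π/L)² + 1) = (1 + c(L/π)²)/(1 + (L/π)²). With (π/L)² = 4*π^2/49 and c = 1/2, the largest admissible constant is α = ((π/L)² + c)/((π/L)² + 1).
Simplifying, α = (49 + 8*π^2)/(2*(4*π^2 + 49)).


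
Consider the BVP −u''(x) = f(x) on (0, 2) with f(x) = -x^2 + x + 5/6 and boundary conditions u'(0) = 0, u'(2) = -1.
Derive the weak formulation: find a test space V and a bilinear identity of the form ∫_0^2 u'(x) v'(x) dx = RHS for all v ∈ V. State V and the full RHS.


V = H^1(0, 2) (v unrestricted at boundary; u is determined up to an additive constant); weak form: ∫_0^2 u'v' dx = ∫_0^2 (-x^2 + x + 5/6) v dx − v(2) for all v ∈ V.

Multiply both sides by a test function v and integrate from 0 to 2:
  ∫_0^2 −u''(x) v(x) dx = ∫_0^2 f(x) v(x) dx.
Integrate the LHS by parts once:
  ∫_0^2 −u'' v dx = −[u'(x) v(x)]_0^2 + ∫_0^2 u'(x) v'(x) dx.
Thus ∫_0^2 u'(x) v'(x) dx = ∫_0^2 f(x) v(x) dx + [u'(x) v(x)]_0^2.
Choose V so that boundary terms are either known or forced to vanish.
u has inhomogeneous Neumann u'(0) = 0, u'(2) = -1. [u' v]_0^2 = (-1)·v(2) − (0)·v(0) = − v(2). Take V = H^1(0, 2); boundary term becomes part of RHS.
Weak formulation: find u (satisfying any essential BC) such that ∫_0^2 u'(x) v'(x) dx = ∫_0^2 f v dx − v(2) for all v ∈ V (Neumann data are natural BCs: they enter the RHS as boundary terms).
Substituting f(x) = -x^2 + x + 5/6, the right-hand side is ∫_0^2 (-x^2 + x + 5/6) v dx − v(2).
Compatibility check (pure Neumann): taking v ≡ 1 ∈ V gives 0 = ∫_0^2 f dx + (-1) − (0), i.e. ∫_0^2 f dx must equal u'(0) − u'(2) = 1. Indeed ∫_0^2 (-x^2 + x + 5/6) dx = 1, so the data are compatible. The solution is then unique only up to an additive constant (fix it e.g. by requiring ∫_0^2 u dx = 0).


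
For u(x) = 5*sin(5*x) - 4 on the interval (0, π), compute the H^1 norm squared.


||u||_{H^1(0,π)}^2 = -16 + 341*π

u'(x) = 25*cos(5*x).
Expand u² and (u')² and integrate term by term on (0, π), using: for integers n ≥ 1, ∫_0^π sin²(nx) dx = ∫_0^π cos²(nx) dx = π/2; for n ≠ n', ∫_0^π sin(nx)sin(n'x) dx = ∫_0^π cos(nx)cos(n'x) dx = 0; and by product-to-sum, ∫_0^π sin(nx)cos(n'x) dx = ½∫_0^π [sin((n+n')x) + sin((n−n')x)] dx, which is 0 when n+n' is even and 2n/(n²−n'²) when n+n' is odd (it need not vanish on (0, π)). For the constant mode: ∫_0^π 1 dx = π, ∫_0^π cos(nx) dx = 0, ∫_0^π sin(nx) dx = (1−(−1)^n)/n.
  u² squared terms: (-4)²·∫1 dx = 16·π = 16*π;  (5)²·∫sin(5x)² dx = 25·π/2 = 25*π/2.
  u² cross terms: 2·(-4)·(5)·∫1·sin(5x) dx = -40·(2/5) = -16.
  So ∫_0^π u² dx = 16*π + 25*π/2 − 16 = -16 + 57*π/2.
  (u')² squared terms: (25)²·∫cos(5x)² dx = 625·π/2 = 625*π/2.
  So ∫_0^π (u')² dx = 625*π/2.
||u||_{H^1}^2 = (-16 + 57*π/2) + (625*π/2) = -16 + 341*π.


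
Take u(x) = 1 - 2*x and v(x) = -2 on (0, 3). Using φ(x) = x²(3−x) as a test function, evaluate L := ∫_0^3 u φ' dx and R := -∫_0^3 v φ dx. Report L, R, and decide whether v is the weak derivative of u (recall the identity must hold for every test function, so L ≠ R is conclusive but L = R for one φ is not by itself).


LHS = 27/2, RHS = 27/2. Yes, v = u' weakly.

u(x) = 1 - 2*x, classical derivative u'(x) = -2.
φ(x) = x²(3−x), so φ'(x) = 3*x*(2 - x).
Note φ(0) = φ(3) = 0, so the boundary term u·φ vanishes.
LHS = ∫_0^3 u(x) φ'(x) dx = ∫_0^3 (6*x^3 - 15*x^2 + 6*x) dx. Term by term:
  ∫_0^3 6*x^3 dx = 243/2;  ∫_0^3 -15*x^2 dx = -135;  ∫_0^3 6*x dx = 27.
Sum: 243/2 − 135 + 27 = 27/2.
So LHS = 27/2.
∫_0^3 v(x) φ(x) dx = ∫_0^3 (2*x^3 - 6*x^2) dx. Term by term:
  ∫_0^3 2*x^3 dx = 81/2;  ∫_0^3 -6*x^2 dx = -54.
Sum: 81/2 − 54 = -27/2.
So RHS = -∫_0^3 v(x) φ(x) dx = 27/2.
LHS = RHS, so the identity holds for this test φ.
Moreover u is smooth here and v(x) = u'(x) = -2 pointwise, so the identity holds for every test function. Hence v is the weak derivative of u.


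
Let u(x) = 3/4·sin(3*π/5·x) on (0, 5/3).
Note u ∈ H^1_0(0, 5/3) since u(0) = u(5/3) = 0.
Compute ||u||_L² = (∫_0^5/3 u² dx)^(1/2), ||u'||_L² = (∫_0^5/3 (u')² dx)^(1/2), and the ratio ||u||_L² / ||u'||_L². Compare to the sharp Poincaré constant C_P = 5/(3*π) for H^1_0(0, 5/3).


||u||_L² / ||u'||_L² = 5/(3*π) = C_P.

u(x) = 3/4·sin(3*π/5·x), so u'(x) = 9*π*cos(3*π*x/5)/20.
Writing u(x) = A·sin(kπx/L) with A = 3/4 and k = 1, use ∫_0^L sin²(kπx/L) dx = L/2 and ∫_0^L cos²(kπx/L) dx = L/2.
u² = 9/16·sin²(3*π/5·x) and (u')² = 81*π^2/400·cos²(3*π/5·x), and each of sin², cos² integrates to L/2 = 5/6 over (0, 5/3).
∫_0^5/3 u² dx = 15/32, so ||u||_L² = sqrt(30)/8.
∫_0^5/3 (u')² dx = 27*π^2/160, so ||u'||_L² = 3*sqrt(30)*π/40.
Ratio ||u||_L² / ||u'||_L² = 5/(3*π).
Sharp Poincaré constant on H^1_0(0, 5/3) is C_P = L/π = 5/(3*π), achieved by sin(3*π/5·x).
This is the k = 1 eigenfunction (up to amplitude), so the ratio equals the sharp Poincaré constant exactly.


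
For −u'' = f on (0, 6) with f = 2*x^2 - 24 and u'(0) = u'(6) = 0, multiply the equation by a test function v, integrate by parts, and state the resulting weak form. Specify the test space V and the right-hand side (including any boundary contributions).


V = H^1(0, 6) (no boundary constraint on v; u is determined up to an additive constant); weak form: ∫_0^6 u'v' dx = ∫_0^6 (2*x^2 - 24) v dx for all v ∈ V.

Multiply both sides by a test function v and integrate from 0 to 6:
  ∫_0^6 −u''(x) v(x) dx = ∫_0^6 f(x) v(x) dx.
Integrate the LHS by parts once:
  ∫_0^6 −u'' v dx = −[u'(x) v(x)]_0^6 + ∫_0^6 u'(x) v'(x) dx.
Thus ∫_0^6 u'(x) v'(x) dx = ∫_0^6 f(x) v(x) dx + [u'(x) v(x)]_0^6.
Choose V so that boundary terms are either known or forced to vanish.
u has homogeneous Neumann: u'(0) = u'(6) = 0. So [u' v]_0^6 = 0·v(6) − 0·v(0) = 0 for any v; take V = H^1(0, 6).
Weak formulation: find u (satisfying any essential BC) such that ∫_0^6 u'(x) v'(x) dx = ∫_0^6 f v dx for all v ∈ V (homogeneous Neumann, so boundary terms vanish).
Substituting f(x) = 2*x^2 - 24, the right-hand side is ∫_0^6 (2*x^2 - 24) v dx.
Compatibility check (pure Neumann): taking v ≡ 1 ∈ V gives 0 = ∫_0^6 f dx + (0) − (0), i.e. ∫_0^6 f dx must equal u'(0) − u'(6) = 0. Indeed ∫_0^6 (2*x^2 - 24) dx = 0, so the data are compatible. The solution is then unique only up to an additive constant (fix it e.g. by requiring ∫_0^6 u dx = 0).


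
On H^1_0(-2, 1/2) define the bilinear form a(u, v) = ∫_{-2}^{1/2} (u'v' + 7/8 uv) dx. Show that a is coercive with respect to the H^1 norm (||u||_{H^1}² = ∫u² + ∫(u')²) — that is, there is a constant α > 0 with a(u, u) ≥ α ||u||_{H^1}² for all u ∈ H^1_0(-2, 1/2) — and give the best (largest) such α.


α = (175 + 32*π^2)/(8*(25 + 4*π^2))

Coercivity of a(·,·) on H^1_0(-2, 1/2) means a(u, u) ≥ α ||u||_{H^1}² for every u ∈ H^1_0.
The interval has length L = 5/2, and Poincaré/coercivity depend only on L. Here a(u, u) = ∫(u')² + (7/8)·∫u².
Here 0 < c = 7/8 < 1. The condition a(u,u) ≥ α||u||_{H^1}² reads (1−α)∫(u')² ≥ (α−c)∫u². Any admissible α is ≤ 1 (rapidly oscillating u have ∫u²/∫(u')² → 0), and α = 1 would force 0 ≥ (1−c)∫u², impossible since c < 1; so 1−α > 0. By the sharp Poincaré inequality on H^1_0 of an interval of length L, ∫(u')² ≥ (π/L)²∫u² with equality for the first sine mode sin(π(x−x₀)/L) (x₀ the left endpoint), so the inequality holds for all u iff (1−α)(π/L)² ≥ α − c, i.e. α ≤ ((π/L)² + c)/((π/L)² + 1) = (1 + c(L/π)²)/(1 + (L/π)²). With (π/L)² = 4*π^2/25 and c = 7/8, the largest admissible constant is α = ((π/L)² + c)/((π/L)² + 1).
Simplifying, α = (175 + 32*π^2)/(8*(25 + 4*π^2)).


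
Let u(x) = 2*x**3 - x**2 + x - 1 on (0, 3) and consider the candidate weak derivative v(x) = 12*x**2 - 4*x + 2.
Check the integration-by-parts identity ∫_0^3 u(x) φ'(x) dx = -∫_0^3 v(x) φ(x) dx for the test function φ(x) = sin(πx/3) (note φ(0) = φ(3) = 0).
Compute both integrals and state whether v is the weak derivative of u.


LHS = -150/π + 648/π^3, RHS = -300/π + 1296/π^3. No, v is not the weak derivative of u.

u(x) = 2*x**3 - x**2 + x - 1, classical derivative u'(x) = 6*x**2 - 2*x + 1.
φ(x) = sin(πx/3), so φ'(x) = π*cos(π*x/3)/3.
Note φ(0) = φ(3) = 0, so the boundary term u·φ vanishes.
LHS = ∫_0^3 u(x) φ'(x) dx = ∫_0^3 (2*π*x^3*cos(π*x/3)/3 - π*x^2*cos(π*x/3)/3 + π*x*cos(π*x/3)/3 - π*cos(π*x/3)/3) dx. Term by term:
  ∫_0^3 -π*cos(π*x/3)/3 dx = 0;  ∫_0^3 -π*x^2*cos(π*x/3)/3 dx = 18/π;  ∫_0^3 π*x*cos(π*x/3)/3 dx = -6/π;
  ∫_0^3 2*π*x^3*cos(π*x/3)/3 dx = -162/π + 648/π^3.
Sum: 0 + 18/π − 6/π + -162/π + 648/π^3 = -150/π + 648/π^3.
So LHS = -150/π + 648/π^3.
∫_0^3 v(x) φ(x) dx = ∫_0^3 (12*x^2*sin(π*x/3) - 4*x*sin(π*x/3) + 2*sin(π*x/3)) dx. Term by term:
  ∫_0^3 2*sin(π*x/3) dx = 12/π;  ∫_0^3 -4*x*sin(π*x/3) dx = -36/π;  ∫_0^3 12*x^2*sin(π*x/3) dx = -1296/π^3 + 324/π.
Sum: 12/π − 36/π + -1296/π^3 + 324/π = -1296/π^3 + 300/π.
So RHS = -∫_0^3 v(x) φ(x) dx = -300/π + 1296/π^3.
LHS − RHS = -648/π^3 + 150/π ≠ 0, so the identity fails.
(For a valid weak derivative the identity must hold for EVERY test function, in particular this one. The failure shows v is NOT the weak derivative of u.)
Correct weak derivative would be u'(x) = 6*x**2 - 2*x + 1.


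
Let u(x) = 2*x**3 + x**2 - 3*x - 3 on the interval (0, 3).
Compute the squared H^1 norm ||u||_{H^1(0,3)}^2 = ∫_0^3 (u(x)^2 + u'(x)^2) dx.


||u||_{H^1}^2 = 40491/14

The H^1 norm (squared) on an interval (0, L) is
  ||u||_{H^1}^2 = ∫_0^L u(x)^2 dx + ∫_0^L u'(x)^2 dx.
Compute u'(x) = 6*x**2 + 2*x - 3.
Then u(x)^2 = 4*x**6 + 4*x**5 - 11*x**4 - 18*x**3 + 3*x**2 + 18*x + 9 and u'(x)^2 = 36*x**4 + 24*x**3 - 32*x**2 - 12*x + 9.
Integrate each monomial from 0 to 3 using ∫_0^3 c·x^n dx = c·3^(n+1)/(n+1):
  ∫_0^3 u(x)^2 dx = ∫_0^3 (4*x^6 + 4*x^5 - 11*x^4 - 18*x^3 + 3*x^2 + 18*x + 9) dx. Term by term:
    ∫_0^3 4*x^6 dx = 8748/7;  ∫_0^3 4*x^5 dx = 486;  ∫_0^3 -11*x^4 dx = -2673/5;
    ∫_0^3 -18*x^3 dx = -729/2;  ∫_0^3 3*x^2 dx = 27;  ∫_0^3 18*x dx = 81;
    ∫_0^3 9 dx = 27.
  Sum: 8748/7 + 486 − 2673/5 − 729/2 + 27 + 81 + 27 = 68013/70.
  ∫_0^3 u'(x)^2 dx = ∫_0^3 (36*x^4 + 24*x^3 - 32*x^2 - 12*x + 9) dx. Term by term:
    ∫_0^3 36*x^4 dx = 8748/5;  ∫_0^3 24*x^3 dx = 486;  ∫_0^3 -32*x^2 dx = -288;
    ∫_0^3 -12*x dx = -54;  ∫_0^3 9 dx = 27.
  Sum: 8748/5 + 486 − 288 − 54 + 27 = 9603/5.
Adding: ||u||_{H^1}^2 = 68013/70 + 9603/5 = 40491/14.


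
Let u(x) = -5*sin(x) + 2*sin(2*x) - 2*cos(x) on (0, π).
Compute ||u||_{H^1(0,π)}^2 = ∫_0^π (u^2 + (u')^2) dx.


||u||_{H^1(0,π)}^2 = -64/3 + 39*π

u'(x) = 2*sin(x) - 5*cos(x) + 4*cos(2*x).
Expand u² and (u')² and integrate term by term on (0, π), using: for integers n ≥ 1, ∫_0^π sin²(nx) dx = ∫_0^π cos²(nx) dx = π/2; for n ≠ n', ∫_0^π sin(nx)sin(n'x) dx = ∫_0^π cos(nx)cos(n'x) dx = 0; and by product-to-sum, ∫_0^π sin(nx)cos(n'x) dx = ½∫_0^π [sin((n+n')x) + sin((n−n')x)] dx, which is 0 when n+n' is even and 2n/(n²−n'²) when n+n' is odd (it need not vanish on (0, π)).
  u² squared terms: (-5)²·∫sin(x)² dx = 25·π/2 = 25*π/2;  (-2)²·∫cos(x)² dx = 4·π/2 = 2*π;  (2)²·∫sin(2x)² dx = 4·π/2 = 2*π.
  u² cross terms: 2·(-5)·(-2)·∫sin(x)·cos(x) dx = 20·(0) = 0;  2·(-5)·(2)·∫sin(x)·sin(2x) dx = -20·(0) = 0;  2·(-2)·(2)·∫cos(x)·sin(2x) dx = -8·(4/3) = -32/3.
  So ∫_0^π u² dx = 25*π/2 + 2*π + 2*π + 0 + 0 − 32/3 = -32/3 + 33*π/2.
  (u')² squared terms: (-5)²·∫cos(x)² dx = 25·π/2 = 25*π/2;  (2)²·∫sin(x)² dx = 4·π/2 = 2*π;  (4)²·∫cos(2x)² dx = 16·π/2 = 8*π.
  (u')² cross terms: 2·(-5)·(2)·∫cos(x)·sin(x) dx = -20·(0) = 0;  2·(-5)·(4)·∫cos(x)·cos(2x) dx = -40·(0) = 0;  2·(2)·(4)·∫sin(x)·cos(2x) dx = 16·(-2/3) = -32/3.
  So ∫_0^π (u')² dx = 25*π/2 + 2*π + 8*π + 0 + 0 − 32/3 = -32/3 + 45*π/2.
||u||_{H^1}^2 = (-32/3 + 33*π/2) + (-32/3 + 45*π/2) = -64/3 + 39*π.


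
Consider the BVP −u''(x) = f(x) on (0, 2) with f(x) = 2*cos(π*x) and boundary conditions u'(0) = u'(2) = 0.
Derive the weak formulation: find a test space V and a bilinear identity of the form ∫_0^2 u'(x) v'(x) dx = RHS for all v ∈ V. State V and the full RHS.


V = H^1(0, 2) (no boundary constraint on v; u is determined up to an additive constant); weak form: ∫_0^2 u'v' dx = ∫_0^2 (2*cos(π*x)) v dx for all v ∈ V.

Multiply both sides by a test function v and integrate from 0 to 2:
  ∫_0^2 −u''(x) v(x) dx = ∫_0^2 f(x) v(x) dx.
Integrate the LHS by parts once:
  ∫_0^2 −u'' v dx = −[u'(x) v(x)]_0^2 + ∫_0^2 u'(x) v'(x) dx.
Thus ∫_0^2 u'(x) v'(x) dx = ∫_0^2 f(x) v(x) dx + [u'(x) v(x)]_0^2.
Choose V so that boundary terms are either known or forced to vanish.
u has homogeneous Neumann: u'(0) = u'(2) = 0. So [u' v]_0^2 = 0·v(2) − 0·v(0) = 0 for any v; take V = H^1(0, 2).
Weak formulation: find u (satisfying any essential BC) such that ∫_0^2 u'(x) v'(x) dx = ∫_0^2 f v dx for all v ∈ V (homogeneous Neumann, so boundary terms vanish).
Substituting f(x) = 2*cos(π*x), the right-hand side is ∫_0^2 (2*cos(π*x)) v dx.
Compatibility check (pure Neumann): taking v ≡ 1 ∈ V gives 0 = ∫_0^2 f dx + (0) − (0), i.e. ∫_0^2 f dx must equal u'(0) − u'(2) = 0. Indeed ∫_0^2 (2*cos(π*x)) dx = 0, so the data are compatible. The solution is then unique only up to an additive constant (fix it e.g. by requiring ∫_0^2 u dx = 0).


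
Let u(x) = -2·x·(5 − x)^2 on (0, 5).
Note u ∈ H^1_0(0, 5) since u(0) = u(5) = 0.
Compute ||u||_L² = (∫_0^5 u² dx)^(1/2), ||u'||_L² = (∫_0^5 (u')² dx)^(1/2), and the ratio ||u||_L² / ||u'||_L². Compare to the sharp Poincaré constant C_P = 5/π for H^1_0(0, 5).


||u||_L² / ||u'||_L² = 5*sqrt(14)/14 < C_P = 5/π.

u(x) = -2·x·(5 − x)^2, so u'(x) = 2*(5 - 3*x)*(x - 5).
u(x) = -2·x·(5 − x)^2 vanishes at x = 0 and x = 5, so u ∈ H^1_0(0, 5). Differentiate via the product rule and integrate the resulting polynomials term by term.
  ∫_0^5 u² dx = ∫_0^5 (4*x^6 - 80*x^5 + 600*x^4 - 2000*x^3 + 2500*x^2) dx. Term by term:
    ∫_0^5 4*x^6 dx = 312500/7;  ∫_0^5 -80*x^5 dx = -625000/3;  ∫_0^5 600*x^4 dx = 375000;
    ∫_0^5 -2000*x^3 dx = -312500;  ∫_0^5 2500*x^2 dx = 312500/3.
  Sum: 312500/7 − 625000/3 + 375000 − 312500 + 312500/3 = 62500/21.
  ∫_0^5 (u')² dx = ∫_0^5 (36*x^4 - 480*x^3 + 2200*x^2 - 4000*x + 2500) dx. Term by term:
    ∫_0^5 36*x^4 dx = 22500;  ∫_0^5 -480*x^3 dx = -75000;  ∫_0^5 2200*x^2 dx = 275000/3;
    ∫_0^5 -4000*x dx = -50000;  ∫_0^5 2500 dx = 12500.
  Sum: 22500 − 75000 + 275000/3 − 50000 + 12500 = 5000/3.
∫_0^5 u² dx = 62500/21, so ||u||_L² = 250*sqrt(21)/21.
∫_0^5 (u')² dx = 5000/3, so ||u'||_L² = 50*sqrt(6)/3.
Ratio ||u||_L² / ||u'||_L² = 5*sqrt(14)/14.
Sharp Poincaré constant on H^1_0(0, 5) is C_P = L/π = 5/π, achieved by sin(π/5·x).
A polynomial bump cannot attain the sharp Poincaré constant (only the first sine eigenfunction does), so the ratio is strictly less than C_P, consistent with ||u||_L² ≤ C_P ||u'||_L².


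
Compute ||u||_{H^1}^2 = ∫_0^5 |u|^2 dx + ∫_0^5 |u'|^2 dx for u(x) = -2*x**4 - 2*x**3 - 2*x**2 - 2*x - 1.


||u||_{H^1}^2 = 156725825/63

The H^1 norm (squared) on an interval (0, L) is
  ||u||_{H^1}^2 = ∫_0^L u(x)^2 dx + ∫_0^L u'(x)^2 dx.
Compute u'(x) = -8*x**3 - 6*x**2 - 4*x - 2.
Then u(x)^2 = 4*x**8 + 8*x**7 + 12*x**6 + 16*x**5 + 16*x**4 + 12*x**3 + 8*x**2 + 4*x + 1 and u'(x)^2 = 64*x**6 + 96*x**5 + 100*x**4 + 80*x**3 + 40*x**2 + 16*x + 4.
Integrate each monomial from 0 to 5 using ∫_0^5 c·x^n dx = c·5^(n+1)/(n+1):
  ∫_0^5 u(x)^2 dx = ∫_0^5 (4*x^8 + 8*x^7 + 12*x^6 + 16*x^5 + 16*x^4 + 12*x^3 + 8*x^2 + 4*x + 1) dx. Term by term:
    ∫_0^5 4*x^8 dx = 7812500/9;  ∫_0^5 8*x^7 dx = 390625;  ∫_0^5 12*x^6 dx = 937500/7;
    ∫_0^5 16*x^5 dx = 125000/3;  ∫_0^5 16*x^4 dx = 10000;  ∫_0^5 12*x^3 dx = 1875;
    ∫_0^5 8*x^2 dx = 1000/3;  ∫_0^5 4*x dx = 50;  ∫_0^5 1 dx = 5.
  Sum: 7812500/9 + 390625 + 937500/7 + 125000/3 + 10000 + 1875 + 1000/3 + 50 + 5 = 91131965/63.
  ∫_0^5 u'(x)^2 dx = ∫_0^5 (64*x^6 + 96*x^5 + 100*x^4 + 80*x^3 + 40*x^2 + 16*x + 4) dx. Term by term:
    ∫_0^5 64*x^6 dx = 5000000/7;  ∫_0^5 96*x^5 dx = 250000;  ∫_0^5 100*x^4 dx = 62500;
    ∫_0^5 80*x^3 dx = 12500;  ∫_0^5 40*x^2 dx = 5000/3;  ∫_0^5 16*x dx = 200;
    ∫_0^5 4 dx = 20.
  Sum: 5000000/7 + 250000 + 62500 + 12500 + 5000/3 + 200 + 20 = 21864620/21.
Adding: ||u||_{H^1}^2 = 91131965/63 + 21864620/21 = 156725825/63.


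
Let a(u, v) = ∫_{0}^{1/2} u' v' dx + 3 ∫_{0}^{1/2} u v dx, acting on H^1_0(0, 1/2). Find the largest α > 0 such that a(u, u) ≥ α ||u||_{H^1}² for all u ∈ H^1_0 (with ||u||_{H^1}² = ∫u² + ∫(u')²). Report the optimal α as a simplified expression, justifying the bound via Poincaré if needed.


α = 1

Coercivity of a(·,·) on H^1_0(0, 1/2) means a(u, u) ≥ α ||u||_{H^1}² for every u ∈ H^1_0.
The interval has length L = 1/2, and Poincaré/coercivity depend only on L. Here a(u, u) = ∫(u')² + (3)·∫u².
Here c = 3 ≥ 1, so a(u,u) = ∫(u')² + c∫u² ≥ ∫(u')² + ∫u² = ||u||_{H^1}², i.e. α = 1 works. No larger α is possible: a(u,u) ≥ α||u||_{H^1}² means (1−α)∫(u')² ≥ (α−c)∫u², and for the modes u_n = sin(nπ(x−x₀)/L) (x₀ the left endpoint) one has ∫u_n²/∫(u_n')² = (L/(nπ))² → 0, so a(u_n,u_n)/||u_n||_{H^1}² → 1. Hence the optimal constant is α = 1.
Therefore α = 1.
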